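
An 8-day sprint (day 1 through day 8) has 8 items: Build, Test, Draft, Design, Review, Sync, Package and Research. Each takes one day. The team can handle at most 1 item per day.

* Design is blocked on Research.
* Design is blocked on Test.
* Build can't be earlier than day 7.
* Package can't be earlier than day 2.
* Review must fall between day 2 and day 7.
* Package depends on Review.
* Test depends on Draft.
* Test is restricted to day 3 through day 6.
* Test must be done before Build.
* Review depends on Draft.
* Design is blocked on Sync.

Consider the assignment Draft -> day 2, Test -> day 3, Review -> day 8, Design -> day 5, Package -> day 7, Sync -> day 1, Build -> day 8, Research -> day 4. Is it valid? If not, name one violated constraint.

Invalid. Review must fall between day 2 and day 7.

Build can't be earlier than day 7 — holds.
Design is blocked on Sync — holds.
Test depends on Draft — holds.
Test must be done before Build — holds.
Package can't be earlier than day 2 — holds.
The team can handle at most 1 item per day — violated.
Test is restricted to day 3 through day 6 — holds.
Review depends on Draft — holds.
Design is blocked on Test — holds.
Review must fall between day 2 and day 7 — violated.
Package depends on Review — violated.
Design is blocked on Research — holds.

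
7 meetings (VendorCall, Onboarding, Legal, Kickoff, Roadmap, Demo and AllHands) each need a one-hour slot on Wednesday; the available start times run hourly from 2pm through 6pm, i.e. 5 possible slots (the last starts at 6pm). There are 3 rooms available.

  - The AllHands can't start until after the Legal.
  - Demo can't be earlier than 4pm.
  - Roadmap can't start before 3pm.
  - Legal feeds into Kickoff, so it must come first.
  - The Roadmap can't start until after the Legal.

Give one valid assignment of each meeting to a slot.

Legal -> 2pm; AllHands -> 3pm; Kickoff -> 3pm; Onboarding -> 2pm; Demo -> 4pm; VendorCall -> 2pm; Roadmap -> 3pm

Checking: Legal(2pm) before Kickoff(3pm); Legal(2pm) before Roadmap(3pm); Legal(2pm) before AllHands(3pm); Roadmap=3pm in [3pm,6pm]; Demo=4pm in [4pm,6pm]; max 3 per slot (cap 3).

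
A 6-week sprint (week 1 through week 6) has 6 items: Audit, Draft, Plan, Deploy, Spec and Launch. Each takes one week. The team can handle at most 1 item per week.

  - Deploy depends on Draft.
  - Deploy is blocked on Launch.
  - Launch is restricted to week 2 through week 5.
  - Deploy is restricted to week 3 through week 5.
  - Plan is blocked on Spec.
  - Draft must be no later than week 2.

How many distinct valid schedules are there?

Splitting on Draft: it can be week 1 (18), week 2 (9). Listing each branch's schedules as (Audit, Plan, Deploy, Spec, Launch) by week number:
Draft=week 1: (2,6,4,5,3) (2,6,5,3,4) (2,6,5,4,3) (3,6,4,5,2) (3,6,5,2,4) (3,6,5,4,2) (4,6,3,5,2) (4,6,5,2,3) (4,6,5,3,2) (5,6,3,4,2) (5,6,4,2,3) (5,6,4,3,2) (6,3,5,2,4) (6,4,5,2,3) (6,4,5,3,2) (6,5,3,4,2) (6,5,4,2,3) (6,5,4,3,2) — 18.
Draft=week 2: (1,6,4,5,3) (1,6,5,3,4) (1,6,5,4,3) (3,6,5,1,4) (4,6,5,1,3) (5,6,4,1,3) (6,3,5,1,4) (6,4,5,1,3) (6,5,4,1,3) — 9.
Summing: 18 + 9 = 27.

27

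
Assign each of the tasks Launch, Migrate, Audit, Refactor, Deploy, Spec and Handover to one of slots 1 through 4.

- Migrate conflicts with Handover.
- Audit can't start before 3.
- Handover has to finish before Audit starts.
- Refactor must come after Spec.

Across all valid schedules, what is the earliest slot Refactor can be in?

2

Precedence pushes Refactor to at least 2.
Refactor at 2 is achievable: Deploy=1, Handover=1, Refactor=2, Spec=1, Audit=3, Launch=1, Migrate=2.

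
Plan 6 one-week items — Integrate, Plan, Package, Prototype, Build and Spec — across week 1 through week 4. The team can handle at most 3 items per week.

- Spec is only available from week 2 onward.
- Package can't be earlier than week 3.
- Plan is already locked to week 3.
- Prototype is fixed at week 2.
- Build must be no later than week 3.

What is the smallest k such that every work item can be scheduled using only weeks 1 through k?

With at most 3 per week and 6 work items, at least 2 weeks are needed.
Plan can't be placed before week 3, so the schedule must run through at least week 3.
3 works (last occupied week: week 3): for example Plan -> week 3; Spec -> week 2; Integrate -> week 1; Prototype -> week 2; Build -> week 1; Package -> week 3.

3 weeks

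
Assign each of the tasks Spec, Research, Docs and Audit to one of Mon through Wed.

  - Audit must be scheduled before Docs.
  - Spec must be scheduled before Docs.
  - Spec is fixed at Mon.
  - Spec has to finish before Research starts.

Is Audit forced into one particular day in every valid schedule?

No

Audit can be Mon (e.g. Audit -> Mon; Research -> Tue; Docs -> Tue; Spec -> Mon) or Tue (e.g. Audit -> Tue; Spec -> Mon; Docs -> Wed; Research -> Tue).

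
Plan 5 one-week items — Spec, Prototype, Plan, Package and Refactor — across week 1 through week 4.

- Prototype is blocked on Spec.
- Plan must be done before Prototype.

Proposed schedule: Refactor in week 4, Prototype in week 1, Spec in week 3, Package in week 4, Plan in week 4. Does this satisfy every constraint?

Invalid. Plan must be done before Prototype.

Plan must be done before Prototype — violated.
Prototype is blocked on Spec — violated.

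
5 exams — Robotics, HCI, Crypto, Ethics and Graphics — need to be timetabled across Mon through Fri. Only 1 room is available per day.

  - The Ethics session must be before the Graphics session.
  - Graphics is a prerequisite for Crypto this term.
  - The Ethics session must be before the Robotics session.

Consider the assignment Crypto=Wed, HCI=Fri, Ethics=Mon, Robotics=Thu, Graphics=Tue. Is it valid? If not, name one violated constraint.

Only 1 room is available per day — holds.
The Ethics session must be before the Robotics session — holds.
Graphics is a prerequisite for Crypto this term — holds.
The Ethics session must be before the Graphics session — holds.

Yes, all constraints hold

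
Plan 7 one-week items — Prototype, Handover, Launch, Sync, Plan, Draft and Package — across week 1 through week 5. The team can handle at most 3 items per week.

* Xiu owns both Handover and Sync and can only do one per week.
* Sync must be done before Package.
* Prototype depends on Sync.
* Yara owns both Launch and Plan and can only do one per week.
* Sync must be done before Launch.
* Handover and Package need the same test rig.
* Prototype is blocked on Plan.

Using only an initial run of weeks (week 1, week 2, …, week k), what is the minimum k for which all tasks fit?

The precedence chain requires at least 2 distinct weeks.
With at most 3 per week and 7 tasks, at least 3 weeks are needed.
3 works (last occupied week: week 3): for example Package -> week 2; Launch -> week 2; Sync -> week 1; Draft -> week 1; Plan -> week 1; Prototype -> week 2; Handover -> week 3.

3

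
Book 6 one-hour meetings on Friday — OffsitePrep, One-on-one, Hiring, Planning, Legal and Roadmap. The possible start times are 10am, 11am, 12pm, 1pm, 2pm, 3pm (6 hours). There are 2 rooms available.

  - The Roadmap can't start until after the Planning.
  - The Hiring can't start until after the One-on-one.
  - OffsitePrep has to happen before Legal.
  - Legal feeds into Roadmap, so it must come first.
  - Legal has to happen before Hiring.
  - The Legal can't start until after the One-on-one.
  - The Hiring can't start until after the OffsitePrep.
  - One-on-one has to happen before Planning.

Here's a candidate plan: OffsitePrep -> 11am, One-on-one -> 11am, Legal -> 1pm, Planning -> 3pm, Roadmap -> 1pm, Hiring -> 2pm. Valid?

No. The Roadmap can't start until after the Planning is not satisfied.

The Roadmap can't start until after the Planning — violated.
The Hiring can't start until after the One-on-one — holds.
OffsitePrep has to happen before Legal — holds.
The Legal can't start until after the One-on-one — holds.
One-on-one has to happen before Planning — holds.
The Hiring can't start until after the OffsitePrep — holds.
Legal has to happen before Hiring — holds.
There are 2 rooms available — holds.
Legal feeds into Roadmap, so it must come first — violated.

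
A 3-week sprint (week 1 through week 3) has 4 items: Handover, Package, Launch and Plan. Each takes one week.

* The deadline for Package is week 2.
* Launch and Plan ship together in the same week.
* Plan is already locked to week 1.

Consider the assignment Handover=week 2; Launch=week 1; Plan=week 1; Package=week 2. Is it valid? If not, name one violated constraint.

Yes

The deadline for Package is week 2 — holds.
Plan is already locked to week 1 — holds.
Launch and Plan ship together in the same week — holds.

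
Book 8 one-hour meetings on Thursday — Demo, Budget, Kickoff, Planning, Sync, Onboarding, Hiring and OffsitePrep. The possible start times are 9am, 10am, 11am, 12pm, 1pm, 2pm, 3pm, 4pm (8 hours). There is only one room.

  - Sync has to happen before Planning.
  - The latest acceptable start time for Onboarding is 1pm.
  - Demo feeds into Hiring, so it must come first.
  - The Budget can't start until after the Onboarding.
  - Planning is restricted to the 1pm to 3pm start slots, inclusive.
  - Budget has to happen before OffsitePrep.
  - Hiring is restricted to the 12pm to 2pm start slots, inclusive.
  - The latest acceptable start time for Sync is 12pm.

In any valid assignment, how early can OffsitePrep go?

Precedence pushes OffsitePrep to at least 11am.
OffsitePrep at 11am is achievable: Hiring=2pm; OffsitePrep=11am; Demo=1pm; Sync=12pm; Onboarding=9am; Kickoff=4pm; Planning=3pm; Budget=10am.

11am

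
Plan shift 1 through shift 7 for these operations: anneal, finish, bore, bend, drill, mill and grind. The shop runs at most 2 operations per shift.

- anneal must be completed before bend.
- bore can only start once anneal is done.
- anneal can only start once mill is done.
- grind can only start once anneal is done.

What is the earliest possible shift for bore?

Precedence pushes bore to at least shift 3.
bore at shift 3 is achievable: drill=shift 2, bore=shift 3, finish=shift 1, bend=shift 3, anneal=shift 2, grind=shift 4, mill=shift 1.

shift 3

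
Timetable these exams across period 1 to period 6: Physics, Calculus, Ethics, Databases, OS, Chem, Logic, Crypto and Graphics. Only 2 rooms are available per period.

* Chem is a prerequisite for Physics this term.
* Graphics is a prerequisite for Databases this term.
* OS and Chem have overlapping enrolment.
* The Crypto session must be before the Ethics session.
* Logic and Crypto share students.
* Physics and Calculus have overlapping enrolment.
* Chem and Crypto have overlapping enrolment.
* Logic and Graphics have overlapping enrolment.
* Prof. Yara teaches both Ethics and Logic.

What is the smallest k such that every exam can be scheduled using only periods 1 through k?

The precedence chain requires at least 2 distinct periods.
With at most 2 per period and 9 exams, at least 5 periods are needed.
5 works (last occupied period: period 5): for example OS -> period 4, Chem -> period 1, Ethics -> period 3, Crypto -> period 2, Graphics -> period 1, Databases -> period 3, Logic -> period 5, Physics -> period 2, Calculus -> period 4.

5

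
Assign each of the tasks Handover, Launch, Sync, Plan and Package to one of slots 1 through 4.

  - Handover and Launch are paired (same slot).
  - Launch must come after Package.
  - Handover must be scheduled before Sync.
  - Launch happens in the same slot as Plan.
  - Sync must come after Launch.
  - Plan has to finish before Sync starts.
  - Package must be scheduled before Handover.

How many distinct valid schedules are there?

4

Enumerating: Launch in 2; Sync in 3; Package in 1; Plan in 2; Handover in 2 | Launch in 2; Package in 1; Plan in 2; Handover in 2; Sync in 4 | Package=1, Handover=3, Sync=4, Plan=3, Launch=3 | Package in 2; Handover in 3; Sync in 4; Plan in 3; Launch in 3.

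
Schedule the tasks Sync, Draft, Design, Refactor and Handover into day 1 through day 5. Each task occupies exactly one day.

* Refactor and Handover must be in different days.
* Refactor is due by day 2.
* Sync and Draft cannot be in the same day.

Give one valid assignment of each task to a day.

Draft in day 2, Sync in day 1, Design in day 1, Handover in day 2, Refactor in day 1

Checking: Sync(day 1) != Draft(day 2); Refactor(day 1) != Handover(day 2); Refactor=day 1 in [day 1,day 2].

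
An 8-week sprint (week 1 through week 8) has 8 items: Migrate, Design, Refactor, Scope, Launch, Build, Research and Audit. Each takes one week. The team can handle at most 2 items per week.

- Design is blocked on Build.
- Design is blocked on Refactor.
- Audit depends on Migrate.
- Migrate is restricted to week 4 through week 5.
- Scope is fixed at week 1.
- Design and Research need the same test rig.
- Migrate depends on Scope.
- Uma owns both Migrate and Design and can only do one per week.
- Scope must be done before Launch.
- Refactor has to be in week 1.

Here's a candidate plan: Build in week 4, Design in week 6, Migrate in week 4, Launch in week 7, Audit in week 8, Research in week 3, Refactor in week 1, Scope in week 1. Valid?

The team can handle at most 2 items per week — holds.
Audit depends on Migrate — holds.
Scope must be done before Launch — holds.
Design and Research need the same test rig — holds.
Migrate is restricted to week 4 through week 5 — holds.
Design is blocked on Build — holds.
Design is blocked on Refactor — holds.
Uma owns both Migrate and Design and can only do one per week — holds.
Refactor has to be in week 1 — holds.
Scope is fixed at week 1 — holds.
Migrate depends on Scope — holds.

Yes, all constraints hold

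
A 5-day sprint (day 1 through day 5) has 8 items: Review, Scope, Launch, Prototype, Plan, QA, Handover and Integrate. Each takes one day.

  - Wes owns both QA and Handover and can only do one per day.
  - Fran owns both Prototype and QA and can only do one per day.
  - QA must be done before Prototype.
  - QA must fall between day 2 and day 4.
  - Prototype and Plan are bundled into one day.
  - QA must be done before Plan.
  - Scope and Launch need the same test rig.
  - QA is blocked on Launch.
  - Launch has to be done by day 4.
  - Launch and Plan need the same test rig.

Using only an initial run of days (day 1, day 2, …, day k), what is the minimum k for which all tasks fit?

The precedence chain requires at least 3 distinct days.
3 works (last occupied day: day 3): for example QA -> day 2; Plan -> day 3; Prototype -> day 3; Review -> day 1; Scope -> day 2; Integrate -> day 1; Launch -> day 1; Handover -> day 1.

3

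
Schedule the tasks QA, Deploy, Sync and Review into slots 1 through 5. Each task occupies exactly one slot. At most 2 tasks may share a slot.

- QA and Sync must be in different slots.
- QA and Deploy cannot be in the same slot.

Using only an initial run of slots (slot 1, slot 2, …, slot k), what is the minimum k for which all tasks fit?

2 slots

With at most 2 per slot and 4 tasks, at least 2 slots are needed.
2 works (last occupied slot: 2): for example Deploy -> 2; Review -> 1; QA -> 1; Sync -> 2.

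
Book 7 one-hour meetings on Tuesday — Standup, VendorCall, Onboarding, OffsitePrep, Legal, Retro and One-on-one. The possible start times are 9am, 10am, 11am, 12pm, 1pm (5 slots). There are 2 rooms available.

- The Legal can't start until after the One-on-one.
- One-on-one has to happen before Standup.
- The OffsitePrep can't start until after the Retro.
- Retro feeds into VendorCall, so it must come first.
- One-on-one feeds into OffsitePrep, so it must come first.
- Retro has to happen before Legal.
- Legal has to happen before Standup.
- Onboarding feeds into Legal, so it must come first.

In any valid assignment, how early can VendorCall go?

10am

Precedence pushes VendorCall to at least 10am.
VendorCall at 10am is achievable: Legal=11am; OffsitePrep=11am; One-on-one=9am; Onboarding=10am; Standup=12pm; Retro=9am; VendorCall=10am.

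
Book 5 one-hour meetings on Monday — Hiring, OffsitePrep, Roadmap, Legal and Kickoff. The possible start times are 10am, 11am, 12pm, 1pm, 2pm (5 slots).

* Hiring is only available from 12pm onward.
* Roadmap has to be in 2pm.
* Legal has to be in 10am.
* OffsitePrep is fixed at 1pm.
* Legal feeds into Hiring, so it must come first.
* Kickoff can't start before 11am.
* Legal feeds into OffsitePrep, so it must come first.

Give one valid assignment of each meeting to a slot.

Kickoff -> 11am; Roadmap -> 2pm; OffsitePrep -> 1pm; Hiring -> 12pm; Legal -> 10am

Checking: Legal(10am) before Hiring(12pm); Legal(10am) before OffsitePrep(1pm); Hiring=12pm in [12pm,2pm]; Legal=10am in [10am,10am]; Roadmap=2pm in [2pm,2pm]; Kickoff=11am in [11am,2pm]; OffsitePrep=1pm in [1pm,1pm].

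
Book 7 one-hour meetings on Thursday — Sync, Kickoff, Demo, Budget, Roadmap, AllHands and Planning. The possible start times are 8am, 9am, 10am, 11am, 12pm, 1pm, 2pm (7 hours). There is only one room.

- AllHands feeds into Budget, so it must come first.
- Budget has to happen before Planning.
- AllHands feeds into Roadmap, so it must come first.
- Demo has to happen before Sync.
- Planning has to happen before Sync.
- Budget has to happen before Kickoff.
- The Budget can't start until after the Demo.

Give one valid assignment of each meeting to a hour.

Sync -> 12pm, Planning -> 11am, Roadmap -> 2pm, AllHands -> 9am, Kickoff -> 1pm, Demo -> 8am, Budget -> 10am

Checking: Budget(10am) before Planning(11am); Planning(11am) before Sync(12pm); Demo(8am) before Sync(12pm); Budget(10am) before Kickoff(1pm); Demo(8am) before Budget(10am); AllHands(9am) before Budget(10am); AllHands(9am) before Roadmap(2pm); max 1 per hour (cap 1).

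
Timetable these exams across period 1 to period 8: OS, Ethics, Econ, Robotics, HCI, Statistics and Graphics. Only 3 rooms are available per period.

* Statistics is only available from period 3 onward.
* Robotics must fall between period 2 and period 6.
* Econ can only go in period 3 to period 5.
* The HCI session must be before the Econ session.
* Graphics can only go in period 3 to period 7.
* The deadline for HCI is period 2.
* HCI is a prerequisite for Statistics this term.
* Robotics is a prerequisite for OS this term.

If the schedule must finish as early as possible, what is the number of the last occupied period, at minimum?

The precedence chain requires at least 2 distinct periods.
With at most 3 per period and 7 exams, at least 3 periods are needed.
Econ can't be placed before period 3, so the schedule must run through at least period 3.
Could 3 periods be enough, i.e. nothing placed later than period 3? No: Econ's window within 3 periods is {period 3}; Robotics's window within 3 periods is {period 2, period 3}; Statistics's window within 3 periods is {period 3}; Graphics's window within 3 periods is {period 3}; OS must come after Robotics (at period 2 or later) → {period 3}; that puts OS, Econ, Statistics and Graphics all in period 3 — more than 3 per period.
So 3 periods is not enough.
4 works (last occupied period: period 4): for example HCI -> period 1, Robotics -> period 2, Ethics -> period 1, Statistics -> period 3, Graphics -> period 3, OS -> period 4, Econ -> period 3.

4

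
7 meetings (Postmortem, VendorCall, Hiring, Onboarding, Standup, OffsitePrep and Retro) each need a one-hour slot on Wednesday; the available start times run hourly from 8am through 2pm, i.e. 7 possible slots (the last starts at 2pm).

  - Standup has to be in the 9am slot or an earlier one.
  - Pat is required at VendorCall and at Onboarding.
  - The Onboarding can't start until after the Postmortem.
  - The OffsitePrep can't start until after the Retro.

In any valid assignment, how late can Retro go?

1pm

Downstream work caps Retro at 1pm.
Retro at 1pm is achievable: Standup=8am, Retro=1pm, OffsitePrep=2pm, Postmortem=8am, Hiring=8am, VendorCall=8am, Onboarding=9am.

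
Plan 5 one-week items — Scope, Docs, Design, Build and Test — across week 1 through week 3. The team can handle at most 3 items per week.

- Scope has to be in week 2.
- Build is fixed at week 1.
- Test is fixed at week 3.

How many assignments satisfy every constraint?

Splitting on Docs: it can be week 1 (3), week 2 (3), week 3 (3). Listing each branch's schedules as (Scope, Design, Build, Test) by week number:
Docs=week 1: (2,1,1,3) (2,2,1,3) (2,3,1,3) — 3.
Docs=week 2: (2,1,1,3) (2,2,1,3) (2,3,1,3) — 3.
Docs=week 3: (2,1,1,3) (2,2,1,3) (2,3,1,3) — 3.
Summing: 3 + 3 + 3 = 9.

9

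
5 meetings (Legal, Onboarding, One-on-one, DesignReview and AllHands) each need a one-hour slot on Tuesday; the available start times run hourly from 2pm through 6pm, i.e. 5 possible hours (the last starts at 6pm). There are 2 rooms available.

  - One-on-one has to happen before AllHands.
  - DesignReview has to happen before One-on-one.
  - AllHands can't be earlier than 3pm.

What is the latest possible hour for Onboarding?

Onboarding at 6pm is achievable: Legal=2pm; One-on-one=3pm; Onboarding=6pm; DesignReview=2pm; AllHands=4pm.

6pm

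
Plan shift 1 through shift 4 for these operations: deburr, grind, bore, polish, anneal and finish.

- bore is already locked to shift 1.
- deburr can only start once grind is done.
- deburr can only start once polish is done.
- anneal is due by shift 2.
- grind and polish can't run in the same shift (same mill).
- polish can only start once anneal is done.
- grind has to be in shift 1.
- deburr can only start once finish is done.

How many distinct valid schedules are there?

11

Splitting on deburr: it can be shift 3 (2), shift 4 (9). Listing each branch's schedules as (grind, bore, polish, anneal, finish) by shift number:
deburr=shift 3: (1,1,2,1,1) (1,1,2,1,2) — 2.
deburr=shift 4: (1,1,2,1,1) (1,1,2,1,2) (1,1,2,1,3) (1,1,3,1,1) (1,1,3,1,2) (1,1,3,1,3) (1,1,3,2,1) (1,1,3,2,2) (1,1,3,2,3) — 9.
Summing: 2 + 9 = 11.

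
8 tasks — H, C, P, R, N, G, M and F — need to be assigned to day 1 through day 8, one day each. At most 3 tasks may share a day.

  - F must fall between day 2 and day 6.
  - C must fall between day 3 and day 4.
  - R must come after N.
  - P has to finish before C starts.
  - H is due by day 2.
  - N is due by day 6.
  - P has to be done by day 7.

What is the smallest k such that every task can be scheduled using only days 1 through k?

The precedence chain requires at least 2 distinct days.
With at most 3 per day and 8 tasks, at least 3 days are needed.
C can't be placed before day 3, so the schedule must run through at least day 3.
3 works (last occupied day: day 3): for example G=day 2, R=day 2, F=day 2, H=day 1, P=day 1, M=day 3, N=day 1, C=day 3.

3 days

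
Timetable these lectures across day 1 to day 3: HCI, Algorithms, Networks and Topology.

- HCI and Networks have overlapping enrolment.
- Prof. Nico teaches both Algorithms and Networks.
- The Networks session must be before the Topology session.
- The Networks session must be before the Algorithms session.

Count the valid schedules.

Splitting on HCI: it can be day 1 (1), day 2 (4), day 3 (5). Listing each branch's schedules as (Algorithms, Networks, Topology) by day number:
HCI=day 1: (3,2,3) — 1.
HCI=day 2: (2,1,2) (2,1,3) (3,1,2) (3,1,3) — 4.
HCI=day 3: (2,1,2) (2,1,3) (3,1,2) (3,1,3) (3,2,3) — 5.
Summing: 1 + 4 + 5 = 10.

10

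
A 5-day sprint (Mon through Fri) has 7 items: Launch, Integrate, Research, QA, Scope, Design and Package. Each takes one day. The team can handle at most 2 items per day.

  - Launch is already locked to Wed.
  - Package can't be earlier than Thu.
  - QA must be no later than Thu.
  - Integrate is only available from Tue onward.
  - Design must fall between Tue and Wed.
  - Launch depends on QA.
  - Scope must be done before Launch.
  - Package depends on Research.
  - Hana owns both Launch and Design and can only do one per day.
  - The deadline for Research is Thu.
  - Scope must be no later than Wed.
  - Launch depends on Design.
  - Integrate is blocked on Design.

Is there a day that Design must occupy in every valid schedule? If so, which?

Tue

Design's window is Tue–Wed.
Launch is fixed at Wed, and Design can't share a day with Launch.
So Design must be Tue.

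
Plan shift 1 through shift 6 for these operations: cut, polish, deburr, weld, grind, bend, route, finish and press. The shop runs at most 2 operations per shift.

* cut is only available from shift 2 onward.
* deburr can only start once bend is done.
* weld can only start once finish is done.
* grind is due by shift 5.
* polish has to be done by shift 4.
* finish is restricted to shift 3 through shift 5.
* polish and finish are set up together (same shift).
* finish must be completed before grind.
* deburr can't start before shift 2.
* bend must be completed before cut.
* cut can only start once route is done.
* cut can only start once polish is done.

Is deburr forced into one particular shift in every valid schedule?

No

deburr can be shift 2 (e.g. weld -> shift 5, grind -> shift 4, route -> shift 1, bend -> shift 1, press -> shift 2, polish -> shift 3, deburr -> shift 2, finish -> shift 3, cut -> shift 4) or shift 3 (e.g. weld -> shift 6; route -> shift 1; press -> shift 2; finish -> shift 4; grind -> shift 5; cut -> shift 5; polish -> shift 4; bend -> shift 1; deburr -> shift 3).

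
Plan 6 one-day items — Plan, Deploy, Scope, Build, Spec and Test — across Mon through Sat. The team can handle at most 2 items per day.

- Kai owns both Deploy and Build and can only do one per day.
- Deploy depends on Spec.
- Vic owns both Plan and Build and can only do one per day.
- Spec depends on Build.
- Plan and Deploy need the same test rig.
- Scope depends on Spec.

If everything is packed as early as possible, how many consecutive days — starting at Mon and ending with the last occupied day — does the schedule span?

The precedence chain requires at least 3 distinct days.
With at most 2 per day and 6 work items, at least 3 days are needed.
3 works (last occupied day: Wed): for example Spec -> Tue; Test -> Mon; Plan -> Tue; Build -> Mon; Scope -> Wed; Deploy -> Wed.

3 days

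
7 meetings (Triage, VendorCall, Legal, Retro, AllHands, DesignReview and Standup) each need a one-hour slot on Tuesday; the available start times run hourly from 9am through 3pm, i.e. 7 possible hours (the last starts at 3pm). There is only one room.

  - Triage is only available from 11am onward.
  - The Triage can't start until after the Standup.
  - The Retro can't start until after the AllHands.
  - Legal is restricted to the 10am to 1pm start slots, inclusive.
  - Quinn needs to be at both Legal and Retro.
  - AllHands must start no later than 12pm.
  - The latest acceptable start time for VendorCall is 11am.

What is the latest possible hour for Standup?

2pm

Downstream work caps Standup at 2pm.
Standup at 2pm is achievable: Legal in 11am; Standup in 2pm; AllHands in 10am; Retro in 12pm; Triage in 3pm; DesignReview in 1pm; VendorCall in 9am.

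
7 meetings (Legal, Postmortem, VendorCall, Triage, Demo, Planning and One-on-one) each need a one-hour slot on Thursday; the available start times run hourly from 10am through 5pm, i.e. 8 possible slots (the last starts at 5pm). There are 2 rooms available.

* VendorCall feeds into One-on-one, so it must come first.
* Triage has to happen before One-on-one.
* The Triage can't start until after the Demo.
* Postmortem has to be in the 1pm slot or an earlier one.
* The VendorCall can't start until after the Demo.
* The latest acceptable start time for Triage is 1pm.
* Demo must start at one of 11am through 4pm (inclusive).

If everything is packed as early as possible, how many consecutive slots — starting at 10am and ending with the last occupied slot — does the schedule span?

The precedence chain requires at least 3 distinct slots.
With at most 2 per slot and 7 meetings, at least 4 slots are needed.
Propagating the time windows through the other constraints, One-on-one can't land before 1pm — that is slot 4 counting from 10am — so the schedule must run through at least 4 slots.
4 works (last occupied slot: 1pm): for example Demo in 11am, VendorCall in 12pm, Postmortem in 10am, Triage in 12pm, One-on-one in 1pm, Legal in 10am, Planning in 11am.

4 slots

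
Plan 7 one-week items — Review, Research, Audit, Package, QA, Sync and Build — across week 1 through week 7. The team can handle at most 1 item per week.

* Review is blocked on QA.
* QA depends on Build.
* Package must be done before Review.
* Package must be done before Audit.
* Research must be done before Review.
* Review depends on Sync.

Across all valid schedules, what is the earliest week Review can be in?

week 6

Precedence pushes Review to at least week 3.
Review at week 6 is achievable: Research in week 4; Sync in week 5; Audit in week 7; QA in week 3; Review in week 6; Package in week 1; Build in week 2.
Nothing earlier works — the capacity limit rule out every week before week 6.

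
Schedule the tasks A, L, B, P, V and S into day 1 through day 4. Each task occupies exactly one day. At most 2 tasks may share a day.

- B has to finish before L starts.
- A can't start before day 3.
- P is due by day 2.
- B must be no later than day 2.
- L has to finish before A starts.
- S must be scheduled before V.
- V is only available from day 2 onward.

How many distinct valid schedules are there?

Splitting on A: it can be day 3 (6), day 4 (24). Listing each branch's schedules as (L, B, P, V, S) by day number:
A=day 3: (2,1,1,3,2) (2,1,1,4,2) (2,1,1,4,3) (2,1,2,3,1) (2,1,2,4,1) (2,1,2,4,3) — 6.
A=day 4: (2,1,1,3,2) (2,1,1,4,2) (2,1,1,4,3) (2,1,2,3,1) (2,1,2,4,1) (2,1,2,4,3) (3,1,1,3,2) (3,1,1,4,2) (3,1,1,4,3) (3,1,2,2,1) (3,1,2,3,1) (3,1,2,3,2) (3,1,2,4,1) (3,1,2,4,2) (3,1,2,4,3) (3,2,1,2,1) (3,2,1,3,1) (3,2,1,3,2) (3,2,1,4,1) (3,2,1,4,2) (3,2,1,4,3) (3,2,2,3,1) (3,2,2,4,1) (3,2,2,4,3) — 24.
Summing: 6 + 24 = 30.

30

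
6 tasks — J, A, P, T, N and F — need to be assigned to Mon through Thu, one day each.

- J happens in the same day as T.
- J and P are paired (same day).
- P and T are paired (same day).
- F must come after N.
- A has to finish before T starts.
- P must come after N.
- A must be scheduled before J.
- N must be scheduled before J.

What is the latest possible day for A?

Wed

Downstream work caps A at Wed.
A at Wed is achievable: T in Thu; J in Thu; N in Mon; F in Tue; P in Thu; A in Wed.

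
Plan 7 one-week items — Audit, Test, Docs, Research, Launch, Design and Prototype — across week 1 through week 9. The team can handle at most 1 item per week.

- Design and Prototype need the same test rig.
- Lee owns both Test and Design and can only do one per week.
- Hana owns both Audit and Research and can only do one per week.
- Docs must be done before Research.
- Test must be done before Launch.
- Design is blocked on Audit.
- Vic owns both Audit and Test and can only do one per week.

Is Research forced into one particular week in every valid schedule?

Research can be week 2 (e.g. Test=week 4, Design=week 6, Prototype=week 7, Launch=week 5, Docs=week 1, Research=week 2, Audit=week 3) or week 3 (e.g. Design in week 6, Test in week 4, Launch in week 5, Docs in week 2, Audit in week 1, Research in week 3, Prototype in week 7).

No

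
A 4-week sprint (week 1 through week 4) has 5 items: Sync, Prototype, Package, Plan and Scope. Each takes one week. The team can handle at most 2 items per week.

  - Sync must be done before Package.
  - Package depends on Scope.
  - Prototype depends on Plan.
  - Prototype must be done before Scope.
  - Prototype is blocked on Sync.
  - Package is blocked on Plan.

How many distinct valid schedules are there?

Enumerating: Package in week 4; Prototype in week 2; Scope in week 3; Sync in week 1; Plan in week 1.

1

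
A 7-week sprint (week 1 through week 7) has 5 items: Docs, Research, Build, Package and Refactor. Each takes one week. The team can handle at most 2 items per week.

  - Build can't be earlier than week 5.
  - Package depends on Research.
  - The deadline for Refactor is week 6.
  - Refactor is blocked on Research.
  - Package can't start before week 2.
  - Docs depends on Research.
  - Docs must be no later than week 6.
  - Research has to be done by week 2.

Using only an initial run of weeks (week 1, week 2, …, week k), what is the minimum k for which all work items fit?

The precedence chain requires at least 2 distinct weeks.
With at most 2 per week and 5 work items, at least 3 weeks are needed.
Build can't be placed before week 5, so the schedule must run through at least week 5.
5 works (last occupied week: week 5): for example Research in week 1, Package in week 2, Docs in week 2, Refactor in week 3, Build in week 5.

5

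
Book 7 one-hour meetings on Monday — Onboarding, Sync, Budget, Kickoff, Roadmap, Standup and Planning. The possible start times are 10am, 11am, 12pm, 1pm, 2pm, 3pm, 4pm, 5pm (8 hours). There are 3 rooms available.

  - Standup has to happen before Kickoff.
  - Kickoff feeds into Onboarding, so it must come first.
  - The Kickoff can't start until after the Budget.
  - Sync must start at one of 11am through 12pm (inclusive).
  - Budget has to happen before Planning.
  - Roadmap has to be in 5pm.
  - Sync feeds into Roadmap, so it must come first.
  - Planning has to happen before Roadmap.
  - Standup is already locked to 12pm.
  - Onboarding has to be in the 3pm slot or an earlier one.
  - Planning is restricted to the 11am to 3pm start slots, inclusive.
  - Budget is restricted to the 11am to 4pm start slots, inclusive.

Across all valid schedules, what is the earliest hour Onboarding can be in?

2pm

Precedence pushes Onboarding to at least 2pm; Onboarding's own window allows nothing later than 3pm.
Onboarding at 2pm is achievable: Sync in 11am, Kickoff in 1pm, Budget in 11am, Roadmap in 5pm, Standup in 12pm, Planning in 12pm, Onboarding in 2pm.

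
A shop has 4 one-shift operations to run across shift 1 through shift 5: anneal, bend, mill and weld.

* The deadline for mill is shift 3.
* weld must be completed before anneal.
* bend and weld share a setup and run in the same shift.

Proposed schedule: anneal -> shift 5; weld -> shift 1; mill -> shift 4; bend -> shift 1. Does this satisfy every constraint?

weld must be completed before anneal — holds.
bend and weld share a setup and run in the same shift — holds.
The deadline for mill is shift 3 — violated.

Invalid. The deadline for mill is shift 3.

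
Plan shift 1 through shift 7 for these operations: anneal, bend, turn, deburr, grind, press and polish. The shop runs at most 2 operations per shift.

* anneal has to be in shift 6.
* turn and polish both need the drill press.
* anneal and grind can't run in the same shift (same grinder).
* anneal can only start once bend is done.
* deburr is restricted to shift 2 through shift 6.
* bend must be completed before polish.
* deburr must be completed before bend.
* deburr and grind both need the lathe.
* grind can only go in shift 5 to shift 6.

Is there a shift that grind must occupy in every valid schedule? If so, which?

grind's window is shift 5–shift 6.
anneal is fixed at shift 6, and grind can't share a shift with anneal.
So grind must be shift 5.

shift 5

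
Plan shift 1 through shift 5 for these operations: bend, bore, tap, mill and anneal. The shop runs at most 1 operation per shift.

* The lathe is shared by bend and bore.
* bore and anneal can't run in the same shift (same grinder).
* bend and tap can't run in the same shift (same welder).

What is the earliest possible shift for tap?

shift 1

tap at shift 1 is achievable: bore in shift 3; tap in shift 1; anneal in shift 5; mill in shift 4; bend in shift 2.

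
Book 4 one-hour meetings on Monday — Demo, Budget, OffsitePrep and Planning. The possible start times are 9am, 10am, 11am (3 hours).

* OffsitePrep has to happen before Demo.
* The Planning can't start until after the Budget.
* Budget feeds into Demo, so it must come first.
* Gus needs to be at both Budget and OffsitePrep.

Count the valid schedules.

3

Enumerating: Planning=10am, Budget=9am, OffsitePrep=10am, Demo=11am | Planning -> 11am; OffsitePrep -> 10am; Budget -> 9am; Demo -> 11am | Demo in 11am; Budget in 10am; OffsitePrep in 9am; Planning in 11am.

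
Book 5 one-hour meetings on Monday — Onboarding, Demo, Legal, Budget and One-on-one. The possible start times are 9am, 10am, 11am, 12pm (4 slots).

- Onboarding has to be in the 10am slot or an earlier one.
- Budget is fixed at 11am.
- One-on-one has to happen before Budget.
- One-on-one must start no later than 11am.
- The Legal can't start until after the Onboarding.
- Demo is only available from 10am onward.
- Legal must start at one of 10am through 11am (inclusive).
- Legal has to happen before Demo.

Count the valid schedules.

Splitting on Onboarding: it can be 9am (6), 10am (2). Listing each branch's schedules as (Demo, Legal, Budget, One-on-one):
Onboarding=9am: (11am,10am,11am,9am) (11am,10am,11am,10am) (12pm,10am,11am,9am) (12pm,10am,11am,10am) (12pm,11am,11am,9am) (12pm,11am,11am,10am) — 6.
Onboarding=10am: (12pm,11am,11am,9am) (12pm,11am,11am,10am) — 2.
Summing: 6 + 2 = 8.

8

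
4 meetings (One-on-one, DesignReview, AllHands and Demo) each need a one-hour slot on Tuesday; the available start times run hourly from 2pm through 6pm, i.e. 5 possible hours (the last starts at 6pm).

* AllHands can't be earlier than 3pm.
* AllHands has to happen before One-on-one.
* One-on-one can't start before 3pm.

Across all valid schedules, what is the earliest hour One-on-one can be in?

4pm

One-on-one is available from 3pm; precedence pushes One-on-one to at least 4pm.
One-on-one at 4pm is achievable: AllHands -> 3pm; Demo -> 2pm; DesignReview -> 2pm; One-on-one -> 4pm.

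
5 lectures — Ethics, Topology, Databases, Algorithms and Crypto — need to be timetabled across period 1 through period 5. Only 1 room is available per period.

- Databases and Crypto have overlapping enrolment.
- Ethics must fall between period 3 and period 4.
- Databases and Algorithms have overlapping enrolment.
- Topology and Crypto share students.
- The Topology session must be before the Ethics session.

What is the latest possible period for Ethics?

Ethics is available from period 3; Ethics's own window allows nothing later than period 4.
Ethics at period 4 is achievable: Databases in period 2; Topology in period 1; Ethics in period 4; Algorithms in period 3; Crypto in period 5.

period 4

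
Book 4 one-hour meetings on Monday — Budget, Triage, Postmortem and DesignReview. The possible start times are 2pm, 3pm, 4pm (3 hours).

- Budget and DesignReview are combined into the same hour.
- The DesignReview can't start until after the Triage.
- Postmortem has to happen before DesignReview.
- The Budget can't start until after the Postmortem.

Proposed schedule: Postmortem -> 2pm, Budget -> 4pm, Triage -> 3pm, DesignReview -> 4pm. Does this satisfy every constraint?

Valid

Budget and DesignReview are combined into the same hour — holds.
Postmortem has to happen before DesignReview — holds.
The DesignReview can't start until after the Triage — holds.
The Budget can't start until after the Postmortem — holds.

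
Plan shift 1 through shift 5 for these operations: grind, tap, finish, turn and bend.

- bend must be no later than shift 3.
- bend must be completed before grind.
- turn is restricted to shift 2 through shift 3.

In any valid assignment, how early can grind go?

shift 2

Precedence pushes grind to at least shift 2.
grind at shift 2 is achievable: tap=shift 1, bend=shift 1, turn=shift 2, grind=shift 2, finish=shift 1.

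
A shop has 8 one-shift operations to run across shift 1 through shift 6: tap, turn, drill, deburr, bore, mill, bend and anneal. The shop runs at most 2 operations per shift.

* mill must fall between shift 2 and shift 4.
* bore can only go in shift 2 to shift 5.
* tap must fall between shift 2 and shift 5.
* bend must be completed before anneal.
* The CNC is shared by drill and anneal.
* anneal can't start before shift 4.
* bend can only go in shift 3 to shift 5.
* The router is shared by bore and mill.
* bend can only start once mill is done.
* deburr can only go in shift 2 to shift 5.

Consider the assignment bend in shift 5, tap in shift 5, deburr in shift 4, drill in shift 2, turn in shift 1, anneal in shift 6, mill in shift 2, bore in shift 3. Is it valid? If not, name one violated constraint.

Yes

The CNC is shared by drill and anneal — holds.
deburr can only go in shift 2 to shift 5 — holds.
bend must be completed before anneal — holds.
The router is shared by bore and mill — holds.
tap must fall between shift 2 and shift 5 — holds.
bore can only go in shift 2 to shift 5 — holds.
bend can only start once mill is done — holds.
The shop runs at most 2 operations per shift — holds.
bend can only go in shift 3 to shift 5 — holds.
anneal can't start before shift 4 — holds.
mill must fall between shift 2 and shift 4 — holds.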